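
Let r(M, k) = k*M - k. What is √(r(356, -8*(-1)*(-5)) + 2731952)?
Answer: 2*√679438 ≈ 1648.6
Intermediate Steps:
r(M, k) = -k + M*k (r(M, k) = M*k - k = -k + M*k)
√(r(356, -8*(-1)*(-5)) + 2731952) = √((-8*(-1)*(-5))*(-1 + 356) + 2731952) = √((8*(-5))*355 + 2731952) = √(-40*355 + 2731952) = √(-14200 + 2731952) = √2717752 = 2*√679438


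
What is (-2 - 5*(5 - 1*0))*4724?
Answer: -127548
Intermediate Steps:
(-2 - 5*(5 - 1*0))*4724 = (-2 - 5*(5 + 0))*4724 = (-2 - 5*5)*4724 = (-2 - 25)*4724 = -27*4724 = -127548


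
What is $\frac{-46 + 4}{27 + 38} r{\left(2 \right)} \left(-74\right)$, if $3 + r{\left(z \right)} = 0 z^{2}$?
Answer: $- \frac{9324}{65} \approx -143.45$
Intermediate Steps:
$r{\left(z \right)} = -3$ ($r{\left(z \right)} = -3 + 0 z^{2} = -3 + 0 = -3$)
$\frac{-46 + 4}{27 + 38} r{\left(2 \right)} \left(-74\right) = \frac{-46 + 4}{27 + 38} \left(-3\right) \left(-74\right) = - \frac{42}{65} \left(-3\right) \left(-74\right) = \left(-42\right) \frac{1}{65} \left(-3\right) \left(-74\right) = \left(- \frac{42}{65}\right) \left(-3\right) \left(-74\right) = \frac{126}{65} \left(-74\right) = - \frac{9324}{65}$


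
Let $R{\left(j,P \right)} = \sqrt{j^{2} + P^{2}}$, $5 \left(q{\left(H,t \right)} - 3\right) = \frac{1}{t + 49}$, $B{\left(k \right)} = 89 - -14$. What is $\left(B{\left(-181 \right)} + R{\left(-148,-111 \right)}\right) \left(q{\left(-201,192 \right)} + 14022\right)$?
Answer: $\frac{4867236288}{1205} \approx 4.0392 \cdot 10^{6}$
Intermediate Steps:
$B{\left(k \right)} = 103$ ($B{\left(k \right)} = 89 + 14 = 103$)
$q{\left(H,t \right)} = 3 + \frac{1}{5 \left(49 + t\right)}$ ($q{\left(H,t \right)} = 3 + \frac{1}{5 \left(t + 49\right)} = 3 + \frac{1}{5 \left(49 + t\right)}$)
$R{\left(j,P \right)} = \sqrt{P^{2} + j^{2}}$
$\left(B{\left(-181 \right)} + R{\left(-148,-111 \right)}\right) \left(q{\left(-201,192 \right)} + 14022\right) = \left(103 + \sqrt{\left(-111\right)^{2} + \left(-148\right)^{2}}\right) \left(\frac{736 + 15 \cdot 192}{5 \left(49 + 192\right)} + 14022\right) = \left(103 + \sqrt{12321 + 21904}\right) \left(\frac{736 + 2880}{5 \cdot 241} + 14022\right) = \left(103 + \sqrt{34225}\right) \left(\frac{1}{5} \cdot \frac{1}{241} \cdot 3616 + 14022\right) = \left(103 + 185\right) \left(\frac{3616}{1205} + 14022\right) = 288 \cdot \frac{16900126}{1205} = \frac{4867236288}{1205}$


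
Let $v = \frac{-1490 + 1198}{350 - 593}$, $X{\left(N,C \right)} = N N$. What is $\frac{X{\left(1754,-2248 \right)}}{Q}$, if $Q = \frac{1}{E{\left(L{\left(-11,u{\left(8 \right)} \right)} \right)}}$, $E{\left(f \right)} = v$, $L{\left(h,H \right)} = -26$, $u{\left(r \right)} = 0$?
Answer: $\frac{898342672}{243} \approx 3.6969 \cdot 10^{6}$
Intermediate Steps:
$X{\left(N,C \right)} = N^{2}$
$v = \frac{292}{243}$ ($v = - \frac{292}{-243} = \left(-292\right) \left(- \frac{1}{243}\right) = \frac{292}{243} \approx 1.2016$)
$E{\left(f \right)} = \frac{292}{243}$
$Q = \frac{243}{292}$ ($Q = \frac{1}{\frac{292}{243}} = \frac{243}{292} \approx 0.83219$)
$\frac{X{\left(1754,-2248 \right)}}{Q} = \frac{1754^{2}}{\frac{243}{292}} = 3076516 \cdot \frac{292}{243} = \frac{898342672}{243}$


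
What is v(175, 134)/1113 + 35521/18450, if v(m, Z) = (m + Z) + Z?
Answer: 15902741/6844950 ≈ 2.3233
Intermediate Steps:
v(m, Z) = m + 2*Z (v(m, Z) = (Z + m) + Z = m + 2*Z)
v(175, 134)/1113 + 35521/18450 = (175 + 2*134)/1113 + 35521/18450 = (175 + 268)*(1/1113) + 35521*(1/18450) = 443*(1/1113) + 35521/18450 = 443/1113 + 35521/18450 = 15902741/6844950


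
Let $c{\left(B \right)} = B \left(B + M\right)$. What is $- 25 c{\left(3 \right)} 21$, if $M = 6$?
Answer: $-14175$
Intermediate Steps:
$c{\left(B \right)} = B \left(6 + B\right)$ ($c{\left(B \right)} = B \left(B + 6\right) = B \left(6 + B\right)$)
$- 25 c{\left(3 \right)} 21 = - 25 \cdot 3 \left(6 + 3\right) 21 = - 25 \cdot 3 \cdot 9 \cdot 21 = \left(-25\right) 27 \cdot 21 = \left(-675\right) 21 = -14175$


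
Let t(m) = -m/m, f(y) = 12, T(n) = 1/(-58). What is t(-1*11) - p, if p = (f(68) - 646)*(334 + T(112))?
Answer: 6140578/29 ≈ 2.1174e+5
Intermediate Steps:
T(n) = -1/58
t(m) = -1 (t(m) = -1*1 = -1)
p = -6140607/29 (p = (12 - 646)*(334 - 1/58) = -634*19371/58 = -6140607/29 ≈ -2.1175e+5)
t(-1*11) - p = -1 - 1*(-6140607/29) = -1 + 6140607/29 = 6140578/29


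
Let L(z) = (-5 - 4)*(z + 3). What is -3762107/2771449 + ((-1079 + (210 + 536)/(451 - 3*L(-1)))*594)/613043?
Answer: -2060498581537699/858003791700035 ≈ -2.4015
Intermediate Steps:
L(z) = -27 - 9*z (L(z) = -9*(3 + z) = -27 - 9*z)
-3762107/2771449 + ((-1079 + (210 + 536)/(451 - 3*L(-1)))*594)/613043 = -3762107/2771449 + ((-1079 + (210 + 536)/(451 - 3*(-27 - 9*(-1))))*594)/613043 = -3762107*1/2771449 + ((-1079 + 746/(451 - 3*(-27 + 9)))*594)*(1/613043) = -3762107/2771449 + ((-1079 + 746/(451 - 3*(-18)))*594)*(1/613043) = -3762107/2771449 + ((-1079 + 746/(451 + 54))*594)*(1/613043) = -3762107/2771449 + ((-1079 + 746/505)*594)*(1/613043) = -3762107/2771449 - 544149/505*594*(1/613043) = -3762107/2771449 - 323224506/505*1/613043 = -3762107/2771449 - 323224506/309586715 = -2060498581537699/858003791700035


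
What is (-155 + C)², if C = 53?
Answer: 10404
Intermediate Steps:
(-155 + C)² = (-155 + 53)² = (-102)² = 10404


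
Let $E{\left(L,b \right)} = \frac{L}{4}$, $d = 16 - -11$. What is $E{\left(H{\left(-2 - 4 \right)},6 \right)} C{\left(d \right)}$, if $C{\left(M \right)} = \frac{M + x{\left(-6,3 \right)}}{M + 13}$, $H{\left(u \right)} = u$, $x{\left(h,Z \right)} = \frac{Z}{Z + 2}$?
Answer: $- \frac{207}{200} \approx -1.035$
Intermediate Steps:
$d = 27$ ($d = 16 + 11 = 27$)
$x{\left(h,Z \right)} = \frac{Z}{2 + Z}$
$E{\left(L,b \right)} = \frac{L}{4}$ ($E{\left(L,b \right)} = L \frac{1}{4} = \frac{L}{4}$)
$C{\left(M \right)} = \frac{\frac{3}{5} + M}{13 + M}$ ($C{\left(M \right)} = \frac{M + \frac{3}{2 + 3}}{M + 13} = \frac{M + \frac{3}{5}}{13 + M} = \frac{\frac{3}{5} + M}{13 + M}$)
$E{\left(H{\left(-2 - 4 \right)},6 \right)} C{\left(d \right)} = \frac{-2 - 4}{4} \frac{\frac{3}{5} + 27}{13 + 27} = \frac{-2 - 4}{4} \cdot \frac{1}{40} \cdot \frac{138}{5} = \frac{1}{4} \left(-6\right) \frac{1}{40} \cdot \frac{138}{5} = \left(- \frac{3}{2}\right) \frac{69}{100} = - \frac{207}{200}$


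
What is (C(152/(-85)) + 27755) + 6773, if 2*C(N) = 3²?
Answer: 69065/2 ≈ 34533.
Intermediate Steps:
C(N) = 9/2 (C(N) = (½)*3² = (½)*9 = 9/2)
(C(152/(-85)) + 27755) + 6773 = (9/2 + 27755) + 6773 = 55519/2 + 6773 = 69065/2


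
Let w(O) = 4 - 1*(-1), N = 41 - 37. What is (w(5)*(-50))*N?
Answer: -1000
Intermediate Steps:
N = 4
w(O) = 5 (w(O) = 4 + 1 = 5)
(w(5)*(-50))*N = (5*(-50))*4 = -250*4 = -1000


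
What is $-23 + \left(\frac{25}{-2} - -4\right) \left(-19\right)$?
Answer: $\frac{277}{2} \approx 138.5$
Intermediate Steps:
$-23 + \left(\frac{25}{-2} - -4\right) \left(-19\right) = -23 + \left(25 \left(- \frac{1}{2}\right) + 4\right) \left(-19\right) = -23 + \left(- \frac{25}{2} + 4\right) \left(-19\right) = -23 - - \frac{323}{2} = -23 + \frac{323}{2} = \frac{277}{2}$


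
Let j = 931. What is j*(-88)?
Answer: -81928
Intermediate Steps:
j*(-88) = 931*(-88) = -81928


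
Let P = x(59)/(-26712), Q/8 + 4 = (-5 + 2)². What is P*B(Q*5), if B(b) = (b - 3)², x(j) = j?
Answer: -2289731/26712 ≈ -85.719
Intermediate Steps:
Q = 40 (Q = -32 + 8*(-5 + 2)² = -32 + 8*(-3)² = -32 + 8*9 = -32 + 72 = 40)
B(b) = (-3 + b)²
P = -59/26712 (P = 59/(-26712) = 59*(-1/26712) = -59/26712 ≈ -0.0022087)
P*B(Q*5) = -59*(-3 + 40*5)²/26712 = -59*(-3 + 200)²/26712 = -59/26712*197² = -59/26712*38809 = -2289731/26712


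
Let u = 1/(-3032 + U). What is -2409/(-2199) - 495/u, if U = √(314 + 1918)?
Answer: 1100116523/733 - 2970*√62 ≈ 1.4775e+6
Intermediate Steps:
U = 6*√62 (U = √2232 = 6*√62 ≈ 47.244)
u = 1/(-3032 + 6*√62) ≈ -0.00033504
-2409/(-2199) - 495/u = -2409/(-2199) - 495/(-379/1148849 - 3*√62/4595396) = -2409*(-1/2199) - 495/(-379/1148849 - 3*√62/4595396) = 803/733 - 495/(-379/1148849 - 3*√62/4595396)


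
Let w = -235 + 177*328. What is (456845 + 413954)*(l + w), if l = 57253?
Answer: 100206324126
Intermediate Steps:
w = 57821 (w = -235 + 58056 = 57821)
(456845 + 413954)*(l + w) = (456845 + 413954)*(57253 + 57821) = 870799*115074 = 100206324126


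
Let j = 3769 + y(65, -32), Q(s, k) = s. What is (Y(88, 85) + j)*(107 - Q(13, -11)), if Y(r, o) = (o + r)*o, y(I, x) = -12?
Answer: 1735428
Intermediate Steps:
Y(r, o) = o*(o + r)
j = 3757 (j = 3769 - 12 = 3757)
(Y(88, 85) + j)*(107 - Q(13, -11)) = (85*(85 + 88) + 3757)*(107 - 1*13) = (85*173 + 3757)*(107 - 13) = (14705 + 3757)*94 = 18462*94 = 1735428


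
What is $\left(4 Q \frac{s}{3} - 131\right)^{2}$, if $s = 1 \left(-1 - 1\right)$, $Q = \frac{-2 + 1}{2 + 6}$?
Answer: $\frac{153664}{9} \approx 17074.0$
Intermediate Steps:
$Q = - \frac{1}{8} \approx -0.125$
$s = -2$ ($s = 1 \left(-2\right) = -2$)
$\left(4 Q \frac{s}{3} - 131\right)^{2} = \left(4 \left(- \frac{1}{8}\right) \left(- \frac{2}{3}\right) - 131\right)^{2} = \left(- \frac{\left(-2\right) \frac{1}{3}}{2} - 131\right)^{2} = \left(\left(- \frac{1}{2}\right) \left(- \frac{2}{3}\right) - 131\right)^{2} = \left(\frac{1}{3} - 131\right)^{2} = \left(- \frac{392}{3}\right)^{2} = \frac{153664}{9}$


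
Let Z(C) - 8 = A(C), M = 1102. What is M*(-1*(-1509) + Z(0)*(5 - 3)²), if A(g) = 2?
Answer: 1706998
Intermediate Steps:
Z(C) = 10 (Z(C) = 8 + 2 = 10)
M*(-1*(-1509) + Z(0)*(5 - 3)²) = 1102*(-1*(-1509) + 10*(5 - 3)²) = 1102*(1509 + 10*2²) = 1102*(1509 + 10*4) = 1102*(1509 + 40) = 1102*1549 = 1706998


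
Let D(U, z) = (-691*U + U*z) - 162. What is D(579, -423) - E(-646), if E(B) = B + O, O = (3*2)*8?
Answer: -644570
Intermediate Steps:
O = 48 (O = 6*8 = 48)
D(U, z) = -162 - 691*U + U*z
E(B) = 48 + B (E(B) = B + 48 = 48 + B)
D(579, -423) - E(-646) = (-162 - 691*579 + 579*(-423)) - (48 - 646) = (-162 - 400089 - 244917) - 1*(-598) = -645168 + 598 = -644570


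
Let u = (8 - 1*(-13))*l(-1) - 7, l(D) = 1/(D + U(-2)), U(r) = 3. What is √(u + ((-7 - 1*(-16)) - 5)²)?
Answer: √78/2 ≈ 4.4159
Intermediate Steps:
l(D) = 1/(3 + D) (l(D) = 1/(D + 3) = 1/(3 + D))
u = 7/2 (u = (8 - 1*(-13))/(3 - 1) - 7 = (8 + 13)/2 - 7 = 21*(½) - 7 = 21/2 - 7 = 7/2 ≈ 3.5000)
√(u + ((-7 - 1*(-16)) - 5)²) = √(7/2 + ((-7 - 1*(-16)) - 5)²) = √(7/2 + ((-7 + 16) - 5)²) = √(7/2 + (9 - 5)²) = √(7/2 + 4²) = √(7/2 + 16) = √(39/2) = √78/2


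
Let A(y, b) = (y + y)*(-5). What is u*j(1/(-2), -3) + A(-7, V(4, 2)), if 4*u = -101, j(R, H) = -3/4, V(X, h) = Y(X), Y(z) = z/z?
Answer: 1423/16 ≈ 88.938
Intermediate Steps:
Y(z) = 1
V(X, h) = 1
A(y, b) = -10*y (A(y, b) = (2*y)*(-5) = -10*y)
j(R, H) = -3/4 (j(R, H) = -3*1/4 = -3/4)
u = -101/4 (u = (1/4)*(-101) = -101/4 ≈ -25.250)
u*j(1/(-2), -3) + A(-7, V(4, 2)) = -101/4*(-3/4) - 10*(-7) = 303/16 + 70 = 1423/16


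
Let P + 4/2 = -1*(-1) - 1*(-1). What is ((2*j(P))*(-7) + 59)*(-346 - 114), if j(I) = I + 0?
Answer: -27140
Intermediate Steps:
P = 0 (P = -2 + (-1*(-1) - 1*(-1)) = -2 + (1 + 1) = -2 + 2 = 0)
j(I) = I
((2*j(P))*(-7) + 59)*(-346 - 114) = ((2*0)*(-7) + 59)*(-346 - 114) = (0*(-7) + 59)*(-460) = (0 + 59)*(-460) = 59*(-460) = -27140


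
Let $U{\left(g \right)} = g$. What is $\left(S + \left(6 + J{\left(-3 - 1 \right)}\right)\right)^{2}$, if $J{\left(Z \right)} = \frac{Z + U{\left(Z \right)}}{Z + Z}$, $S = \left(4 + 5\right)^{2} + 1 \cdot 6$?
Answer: $8836$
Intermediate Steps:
$S = 87$ ($S = 9^{2} + 6 = 81 + 6 = 87$)
$J{\left(Z \right)} = 1$ ($J{\left(Z \right)} = \frac{Z + Z}{Z + Z} = \frac{2 Z}{2 Z} = 2 Z \frac{1}{2 Z} = 1$)
$\left(S + \left(6 + J{\left(-3 - 1 \right)}\right)\right)^{2} = \left(87 + \left(6 + 1\right)\right)^{2} = \left(87 + 7\right)^{2} = 94^{2} = 8836$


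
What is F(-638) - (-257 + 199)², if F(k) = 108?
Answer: -3256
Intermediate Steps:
F(-638) - (-257 + 199)² = 108 - (-257 + 199)² = 108 - 1*(-58)² = 108 - 1*3364 = 108 - 3364 = -3256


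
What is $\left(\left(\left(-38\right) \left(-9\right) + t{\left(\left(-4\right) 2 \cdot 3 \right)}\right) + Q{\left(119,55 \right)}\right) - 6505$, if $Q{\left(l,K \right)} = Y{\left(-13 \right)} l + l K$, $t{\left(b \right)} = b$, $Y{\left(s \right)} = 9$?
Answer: $1429$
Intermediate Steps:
$Q{\left(l,K \right)} = 9 l + K l$ ($Q{\left(l,K \right)} = 9 l + l K = 9 l + K l$)
$\left(\left(\left(-38\right) \left(-9\right) + t{\left(\left(-4\right) 2 \cdot 3 \right)}\right) + Q{\left(119,55 \right)}\right) - 6505 = \left(\left(\left(-38\right) \left(-9\right) + \left(-4\right) 2 \cdot 3\right) + 119 \left(9 + 55\right)\right) - 6505 = \left(\left(342 - 24\right) + 119 \cdot 64\right) - 6505 = \left(\left(342 - 24\right) + 7616\right) - 6505 = \left(318 + 7616\right) - 6505 = 7934 - 6505 = 1429$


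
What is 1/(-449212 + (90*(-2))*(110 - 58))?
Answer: -1/458572 ≈ -2.1807e-6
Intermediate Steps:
1/(-449212 + (90*(-2))*(110 - 58)) = 1/(-449212 - 180*52) = 1/(-449212 - 9360) = 1/(-458572) = -1/458572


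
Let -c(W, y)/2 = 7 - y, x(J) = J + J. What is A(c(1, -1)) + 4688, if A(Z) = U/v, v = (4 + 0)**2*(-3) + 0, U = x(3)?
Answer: 37503/8 ≈ 4687.9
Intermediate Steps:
x(J) = 2*J
U = 6 (U = 2*3 = 6)
v = -48 (v = 4**2*(-3) + 0 = 16*(-3) + 0 = -48 + 0 = -48)
c(W, y) = -14 + 2*y (c(W, y) = -2*(7 - y) = -14 + 2*y)
A(Z) = -1/8 (A(Z) = 6/(-48) = 6*(-1/48) = -1/8)
A(c(1, -1)) + 4688 = -1/8 + 4688 = 37503/8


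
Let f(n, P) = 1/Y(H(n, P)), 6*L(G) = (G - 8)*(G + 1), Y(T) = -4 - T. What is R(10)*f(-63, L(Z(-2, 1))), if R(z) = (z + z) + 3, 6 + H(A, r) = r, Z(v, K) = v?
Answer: 69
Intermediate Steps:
H(A, r) = -6 + r
L(G) = (1 + G)*(-8 + G)/6 (L(G) = ((G - 8)*(G + 1))/6 = ((-8 + G)*(1 + G))/6 = ((1 + G)*(-8 + G))/6 = (1 + G)*(-8 + G)/6)
f(n, P) = 1/(2 - P) (f(n, P) = 1/(-4 - (-6 + P)) = 1/(-4 + (6 - P)) = 1/(2 - P))
R(z) = 3 + 2*z (R(z) = 2*z + 3 = 3 + 2*z)
R(10)*f(-63, L(Z(-2, 1))) = (3 + 2*10)*(-1/(-2 + (-4/3 - 7/6*(-2) + (⅙)*(-2)²))) = (3 + 20)*(-1/(-2 + (-4/3 + 7/3 + (⅙)*4))) = 23*(-1/(-2 + (-4/3 + 7/3 + ⅔))) = 23*(-1/(-2 + 5/3)) = 23*(-1/(-⅓)) = 23*(-1*(-3)) = 23*3 = 69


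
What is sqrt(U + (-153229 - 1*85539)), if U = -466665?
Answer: I*sqrt(705433) ≈ 839.9*I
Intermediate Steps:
sqrt(U + (-153229 - 1*85539)) = sqrt(-466665 + (-153229 - 1*85539)) = sqrt(-466665 + (-153229 - 85539)) = sqrt(-466665 - 238768) = sqrt(-705433) = I*sqrt(705433)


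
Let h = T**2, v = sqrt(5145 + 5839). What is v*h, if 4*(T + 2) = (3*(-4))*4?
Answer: 392*sqrt(2746) ≈ 20542.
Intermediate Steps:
T = -14 (T = -2 + ((3*(-4))*4)/4 = -2 + (-12*4)/4 = -2 + (1/4)*(-48) = -2 - 12 = -14)
v = 2*sqrt(2746) (v = sqrt(10984) = 2*sqrt(2746) ≈ 104.80)
h = 196 (h = (-14)**2 = 196)
v*h = (2*sqrt(2746))*196 = 392*sqrt(2746)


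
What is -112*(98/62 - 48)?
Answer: 161168/31 ≈ 5199.0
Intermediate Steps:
-112*(98/62 - 48) = -112*(98*(1/62) - 48) = -112*(49/31 - 48) = -112*(-1439/31) = 161168/31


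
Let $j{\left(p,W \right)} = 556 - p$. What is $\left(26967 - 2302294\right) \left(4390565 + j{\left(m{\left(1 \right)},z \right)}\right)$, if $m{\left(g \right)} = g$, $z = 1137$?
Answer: $-9991233896240$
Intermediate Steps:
$\left(26967 - 2302294\right) \left(4390565 + j{\left(m{\left(1 \right)},z \right)}\right) = \left(26967 - 2302294\right) \left(4390565 + \left(556 - 1\right)\right) = - 2275327 \left(4390565 + \left(556 - 1\right)\right) = - 2275327 \left(4390565 + 555\right) = \left(-2275327\right) 4391120 = -9991233896240$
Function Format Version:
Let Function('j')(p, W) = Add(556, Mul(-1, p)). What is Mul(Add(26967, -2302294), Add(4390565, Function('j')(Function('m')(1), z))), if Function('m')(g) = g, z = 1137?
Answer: -9991233896240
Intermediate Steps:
Mul(Add(26967, -2302294), Add(4390565, Function('j')(Function('m')(1), z))) = Mul(Add(26967, -2302294), Add(4390565, Add(556, Mul(-1, 1)))) = Mul(-2275327, Add(4390565, Add(556, -1))) = Mul(-2275327, Add(4390565, 555)) = Mul(-2275327, 4391120) = -9991233896240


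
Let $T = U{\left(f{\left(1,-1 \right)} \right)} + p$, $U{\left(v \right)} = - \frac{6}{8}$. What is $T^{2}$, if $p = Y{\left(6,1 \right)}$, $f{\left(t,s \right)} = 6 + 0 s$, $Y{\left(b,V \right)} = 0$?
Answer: $\frac{9}{16} \approx 0.5625$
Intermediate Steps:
$f{\left(t,s \right)} = 6$ ($f{\left(t,s \right)} = 6 + 0 = 6$)
$U{\left(v \right)} = - \frac{3}{4}$ ($U{\left(v \right)} = \left(-6\right) \frac{1}{8} = - \frac{3}{4}$)
$p = 0$
$T = - \frac{3}{4}$ ($T = - \frac{3}{4} + 0 = - \frac{3}{4} \approx -0.75$)
$T^{2} = \left(- \frac{3}{4}\right)^{2} = \frac{9}{16}$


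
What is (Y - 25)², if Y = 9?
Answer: 256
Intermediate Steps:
(Y - 25)² = (9 - 25)² = (-16)² = 256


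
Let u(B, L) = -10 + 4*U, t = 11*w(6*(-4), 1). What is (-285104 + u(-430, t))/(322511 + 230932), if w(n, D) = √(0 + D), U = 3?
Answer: -95034/184481 ≈ -0.51514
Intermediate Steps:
w(n, D) = √D
t = 11 (t = 11*√1 = 11*1 = 11)
u(B, L) = 2 (u(B, L) = -10 + 4*3 = -10 + 12 = 2)
(-285104 + u(-430, t))/(322511 + 230932) = (-285104 + 2)/(322511 + 230932) = -285102/553443 = -285102*1/553443 = -95034/184481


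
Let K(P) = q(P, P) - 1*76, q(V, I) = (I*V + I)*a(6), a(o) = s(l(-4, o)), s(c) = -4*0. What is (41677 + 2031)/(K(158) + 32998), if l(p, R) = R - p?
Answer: 21854/16461 ≈ 1.3276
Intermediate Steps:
s(c) = 0
a(o) = 0
q(V, I) = 0 (q(V, I) = (I*V + I)*0 = (I + I*V)*0 = 0)
K(P) = -76 (K(P) = 0 - 1*76 = 0 - 76 = -76)
(41677 + 2031)/(K(158) + 32998) = (41677 + 2031)/(-76 + 32998) = 43708/32922 = 43708*(1/32922) = 21854/16461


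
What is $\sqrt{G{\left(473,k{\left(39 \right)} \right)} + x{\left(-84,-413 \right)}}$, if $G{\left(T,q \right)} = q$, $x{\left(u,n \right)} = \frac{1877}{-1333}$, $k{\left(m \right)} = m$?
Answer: $\frac{\sqrt{66796630}}{1333} \approx 6.1312$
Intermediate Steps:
$x{\left(u,n \right)} = - \frac{1877}{1333}$ ($x{\left(u,n \right)} = 1877 \left(- \frac{1}{1333}\right) = - \frac{1877}{1333}$)
$\sqrt{G{\left(473,k{\left(39 \right)} \right)} + x{\left(-84,-413 \right)}} = \sqrt{39 - \frac{1877}{1333}} = \sqrt{\frac{50110}{1333}} = \frac{\sqrt{66796630}}{1333}$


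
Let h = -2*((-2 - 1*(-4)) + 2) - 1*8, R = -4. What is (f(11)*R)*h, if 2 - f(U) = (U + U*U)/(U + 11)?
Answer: -256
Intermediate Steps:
f(U) = 2 - (U + U²)/(11 + U) (f(U) = 2 - (U + U*U)/(U + 11) = 2 - (U + U²)/(11 + U))
h = -16 (h = -2*((-2 + 4) + 2) - 8 = -2*(2 + 2) - 8 = -2*4 - 8 = -8 - 8 = -16)
(f(11)*R)*h = (((22 + 11 - 1*11²)/(11 + 11))*(-4))*(-16) = (((22 + 11 - 1*121)/22)*(-4))*(-16) = (((22 + 11 - 121)/22)*(-4))*(-16) = (((1/22)*(-88))*(-4))*(-16) = -4*(-4)*(-16) = 16*(-16) = -256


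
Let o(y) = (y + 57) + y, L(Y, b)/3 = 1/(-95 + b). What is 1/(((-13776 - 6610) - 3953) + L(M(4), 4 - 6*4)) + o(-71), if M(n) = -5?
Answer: -237914095/2798988 ≈ -85.000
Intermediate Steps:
L(Y, b) = 3/(-95 + b)
o(y) = 57 + 2*y (o(y) = (57 + y) + y = 57 + 2*y)
1/(((-13776 - 6610) - 3953) + L(M(4), 4 - 6*4)) + o(-71) = 1/(((-13776 - 6610) - 3953) + 3/(-95 + (4 - 6*4))) + (57 + 2*(-71)) = 1/((-20386 - 3953) + 3/(-95 + (4 - 24))) + (57 - 142) = 1/(-24339 + 3/(-95 - 20)) - 85 = 1/(-24339 + 3/(-115)) - 85 = 1/(-24339 + 3*(-1/115)) - 85 = 1/(-24339 - 3/115) - 85 = 1/(-2798988/115) - 85 = -115/2798988 - 85 = -237914095/2798988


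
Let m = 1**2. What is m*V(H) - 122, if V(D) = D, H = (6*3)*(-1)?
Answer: -140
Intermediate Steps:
H = -18 (H = 18*(-1) = -18)
m = 1
m*V(H) - 122 = 1*(-18) - 122 = -18 - 122 = -140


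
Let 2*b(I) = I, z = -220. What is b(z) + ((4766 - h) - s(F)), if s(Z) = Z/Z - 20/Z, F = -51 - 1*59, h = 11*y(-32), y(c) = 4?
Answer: 50719/11 ≈ 4610.8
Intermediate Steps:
b(I) = I/2
h = 44 (h = 11*4 = 44)
F = -110 (F = -51 - 59 = -110)
s(Z) = 1 - 20/Z
b(z) + ((4766 - h) - s(F)) = (1/2)*(-220) + ((4766 - 1*44) - (-20 - 110)/(-110)) = -110 + ((4766 - 44) - (-1)*(-130)/110) = -110 + (4722 - 1*13/11) = -110 + (4722 - 13/11) = -110 + 51929/11 = 50719/11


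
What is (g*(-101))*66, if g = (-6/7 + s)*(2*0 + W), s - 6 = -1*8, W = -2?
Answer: -266640/7 ≈ -38091.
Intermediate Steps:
s = -2 (s = 6 - 1*8 = 6 - 8 = -2)
g = 40/7 (g = (-6/7 - 2)*(2*0 - 2) = (-6*1/7 - 2)*(0 - 2) = (-6/7 - 2)*(-2) = -20/7*(-2) = 40/7 ≈ 5.7143)
(g*(-101))*66 = ((40/7)*(-101))*66 = -4040/7*66 = -266640/7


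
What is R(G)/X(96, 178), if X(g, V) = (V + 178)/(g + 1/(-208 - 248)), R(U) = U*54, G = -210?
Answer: -41367375/13528 ≈ -3057.9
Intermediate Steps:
R(U) = 54*U
X(g, V) = (178 + V)/(-1/456 + g) (X(g, V) = (178 + V)/(g + 1/(-456)) = (178 + V)/(g - 1/456) = (178 + V)/(-1/456 + g))
R(G)/X(96, 178) = (54*(-210))/((456*(178 + 178)/(-1 + 456*96))) = -11340/(456*356/(-1 + 43776)) = -11340/(456*356/43775) = -11340/(456*(1/43775)*356) = -11340/162336/43775 = -11340*43775/162336 = -41367375/13528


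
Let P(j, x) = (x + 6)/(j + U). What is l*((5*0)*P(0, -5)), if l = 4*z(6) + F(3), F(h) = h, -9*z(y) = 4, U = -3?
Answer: 0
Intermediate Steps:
z(y) = -4/9 (z(y) = -⅑*4 = -4/9)
P(j, x) = (6 + x)/(-3 + j) (P(j, x) = (x + 6)/(j - 3) = (6 + x)/(-3 + j))
l = 11/9 (l = 4*(-4/9) + 3 = -16/9 + 3 = 11/9 ≈ 1.2222)
l*((5*0)*P(0, -5)) = 11*((5*0)*((6 - 5)/(-3 + 0)))/9 = 11*(0*(1/(-3)))/9 = 11*(0*(-⅓*1))/9 = 11*(0*(-⅓))/9 = (11/9)*0 = 0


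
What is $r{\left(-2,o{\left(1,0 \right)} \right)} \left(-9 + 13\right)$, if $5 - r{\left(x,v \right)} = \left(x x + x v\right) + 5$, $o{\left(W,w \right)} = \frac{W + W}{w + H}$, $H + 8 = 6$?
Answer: $-24$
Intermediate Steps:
$H = -2$ ($H = -8 + 6 = -2$)
$o{\left(W,w \right)} = \frac{2 W}{-2 + w}$ ($o{\left(W,w \right)} = \frac{W + W}{w - 2} = \frac{2 W}{-2 + w}$)
$r{\left(x,v \right)} = - x^{2} - v x$ ($r{\left(x,v \right)} = 5 - \left(\left(x x + x v\right) + 5\right) = 5 - \left(\left(x^{2} + v x\right) + 5\right) = 5 - \left(5 + x^{2} + v x\right) = - x^{2} - v x$)
$r{\left(-2,o{\left(1,0 \right)} \right)} \left(-9 + 13\right) = \left(-1\right) \left(-2\right) \left(2 \cdot 1 \frac{1}{-2 + 0} - 2\right) \left(-9 + 13\right) = \left(-1\right) \left(-2\right) \left(2 \cdot 1 \frac{1}{-2} - 2\right) 4 = \left(-1\right) \left(-2\right) \left(2 \cdot 1 \left(- \frac{1}{2}\right) - 2\right) 4 = \left(-1\right) \left(-2\right) \left(-1 - 2\right) 4 = \left(-1\right) \left(-2\right) \left(-3\right) 4 = \left(-6\right) 4 = -24$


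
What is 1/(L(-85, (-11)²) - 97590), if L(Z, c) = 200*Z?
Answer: -1/114590 ≈ -8.7268e-6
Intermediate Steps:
1/(L(-85, (-11)²) - 97590) = 1/(200*(-85) - 97590) = 1/(-17000 - 97590) = 1/(-114590) = -1/114590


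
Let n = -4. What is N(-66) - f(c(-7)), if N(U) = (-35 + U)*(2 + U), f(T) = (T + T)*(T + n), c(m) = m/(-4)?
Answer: 51775/8 ≈ 6471.9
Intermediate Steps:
c(m) = -m/4 (c(m) = m*(-¼) = -m/4)
f(T) = 2*T*(-4 + T) (f(T) = (T + T)*(T - 4) = (2*T)*(-4 + T) = 2*T*(-4 + T))
N(-66) - f(c(-7)) = (-70 + (-66)² - 33*(-66)) - 2*(-¼*(-7))*(-4 - ¼*(-7)) = (-70 + 4356 + 2178) - 2*7*(-4 + 7/4)/4 = 6464 - 2*7*(-9)/(4*4) = 6464 - 1*(-63/8) = 6464 + 63/8 = 51775/8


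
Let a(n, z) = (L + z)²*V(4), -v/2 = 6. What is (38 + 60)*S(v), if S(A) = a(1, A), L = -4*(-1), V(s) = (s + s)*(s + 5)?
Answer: 451584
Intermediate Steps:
v = -12 (v = -2*6 = -12)
V(s) = 2*s*(5 + s) (V(s) = (2*s)*(5 + s) = 2*s*(5 + s))
L = 4
a(n, z) = 72*(4 + z)² (a(n, z) = (4 + z)²*(2*4*(5 + 4)) = (4 + z)²*(2*4*9) = (4 + z)²*72 = 72*(4 + z)²)
S(A) = 72*(4 + A)²
(38 + 60)*S(v) = (38 + 60)*(72*(4 - 12)²) = 98*(72*(-8)²) = 98*(72*64) = 98*4608 = 451584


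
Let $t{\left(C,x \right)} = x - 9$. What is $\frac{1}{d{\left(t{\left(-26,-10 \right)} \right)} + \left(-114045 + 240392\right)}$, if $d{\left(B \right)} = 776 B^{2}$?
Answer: $\frac{1}{406483} \approx 2.4601 \cdot 10^{-6}$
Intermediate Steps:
$t{\left(C,x \right)} = -9 + x$
$\frac{1}{d{\left(t{\left(-26,-10 \right)} \right)} + \left(-114045 + 240392\right)} = \frac{1}{776 \left(-9 - 10\right)^{2} + \left(-114045 + 240392\right)} = \frac{1}{776 \left(-19\right)^{2} + 126347} = \frac{1}{776 \cdot 361 + 126347} = \frac{1}{280136 + 126347} = \frac{1}{406483}$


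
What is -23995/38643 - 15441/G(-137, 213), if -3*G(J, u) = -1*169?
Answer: -1794114844/6530667 ≈ -274.72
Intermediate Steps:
G(J, u) = 169/3 (G(J, u) = -(-1)*169/3 = -⅓*(-169) = 169/3)
-23995/38643 - 15441/G(-137, 213) = -23995/38643 - 15441/169/3 = -23995*1/38643 - 15441*3/169 = -23995/38643 - 46323/169 = -1794114844/6530667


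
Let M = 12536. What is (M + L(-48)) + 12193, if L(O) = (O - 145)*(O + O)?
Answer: 43257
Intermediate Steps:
L(O) = 2*O*(-145 + O) (L(O) = (-145 + O)*(2*O) = 2*O*(-145 + O))
(M + L(-48)) + 12193 = (12536 + 2*(-48)*(-145 - 48)) + 12193 = (12536 + 2*(-48)*(-193)) + 12193 = (12536 + 18528) + 12193 = 31064 + 12193 = 43257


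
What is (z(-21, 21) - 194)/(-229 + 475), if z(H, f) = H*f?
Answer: -635/246 ≈ -2.5813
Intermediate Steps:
(z(-21, 21) - 194)/(-229 + 475) = (-21*21 - 194)/(-229 + 475) = (-441 - 194)/246 = -635*1/246 = -635/246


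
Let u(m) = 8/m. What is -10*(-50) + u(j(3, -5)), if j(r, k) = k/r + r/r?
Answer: 488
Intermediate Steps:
j(r, k) = 1 + k/r (j(r, k) = k/r + 1 = 1 + k/r)
-10*(-50) + u(j(3, -5)) = -10*(-50) + 8/(((-5 + 3)/3)) = 500 + 8/(((⅓)*(-2))) = 500 + 8/(-⅔) = 500 + 8*(-3/2) = 500 - 12 = 488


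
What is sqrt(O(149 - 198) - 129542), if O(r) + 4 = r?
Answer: I*sqrt(129595) ≈ 359.99*I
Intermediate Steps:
O(r) = -4 + r
sqrt(O(149 - 198) - 129542) = sqrt((-4 + (149 - 198)) - 129542) = sqrt((-4 - 49) - 129542) = sqrt(-53 - 129542) = sqrt(-129595) = I*sqrt(129595)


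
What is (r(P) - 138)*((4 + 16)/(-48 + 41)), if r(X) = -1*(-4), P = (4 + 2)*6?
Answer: 2680/7 ≈ 382.86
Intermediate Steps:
P = 36 (P = 6*6 = 36)
r(X) = 4
(r(P) - 138)*((4 + 16)/(-48 + 41)) = (4 - 138)*((4 + 16)/(-48 + 41)) = -2680/(-7) = -2680*(-1)/7 = -134*(-20/7) = 2680/7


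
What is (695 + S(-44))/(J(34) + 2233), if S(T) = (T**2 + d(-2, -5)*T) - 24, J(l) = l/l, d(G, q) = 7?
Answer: 2299/2234 ≈ 1.0291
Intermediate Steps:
J(l) = 1
S(T) = -24 + T**2 + 7*T (S(T) = (T**2 + 7*T) - 24 = -24 + T**2 + 7*T)
(695 + S(-44))/(J(34) + 2233) = (695 + (-24 + (-44)**2 + 7*(-44)))/(1 + 2233) = (695 + (-24 + 1936 - 308))/2234 = (695 + 1604)*(1/2234) = 2299*(1/2234) = 2299/2234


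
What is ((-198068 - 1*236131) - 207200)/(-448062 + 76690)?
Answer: 641399/371372 ≈ 1.7271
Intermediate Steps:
((-198068 - 1*236131) - 207200)/(-448062 + 76690) = ((-198068 - 236131) - 207200)/(-371372) = (-434199 - 207200)*(-1/371372) = -641399*(-1/371372) = 641399/371372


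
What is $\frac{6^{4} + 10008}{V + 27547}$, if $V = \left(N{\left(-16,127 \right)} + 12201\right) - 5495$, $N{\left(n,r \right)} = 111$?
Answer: $\frac{2826}{8591} \approx 0.32895$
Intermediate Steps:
$V = 6817$ ($V = \left(111 + 12201\right) - 5495 = 12312 - 5495 = 6817$)
$\frac{6^{4} + 10008}{V + 27547} = \frac{6^{4} + 10008}{6817 + 27547} = \frac{1296 + 10008}{34364} = 11304 \cdot \frac{1}{34364} = \frac{2826}{8591}$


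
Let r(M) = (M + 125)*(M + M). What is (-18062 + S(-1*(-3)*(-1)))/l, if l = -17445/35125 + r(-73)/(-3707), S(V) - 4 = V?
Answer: -470338692175/40400077 ≈ -11642.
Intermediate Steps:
r(M) = 2*M*(125 + M) (r(M) = (125 + M)*(2*M) = 2*M*(125 + M))
S(V) = 4 + V
l = 40400077/26041675 (l = -17445/35125 + (2*(-73)*(125 - 73))/(-3707) = -17445*1/35125 + (2*(-73)*52)*(-1/3707) = -3489/7025 - 7592*(-1/3707) = -3489/7025 + 7592/3707 = 40400077/26041675 ≈ 1.5514)
(-18062 + S(-1*(-3)*(-1)))/l = (-18062 + (4 - 1*(-3)*(-1)))/(40400077/26041675) = (-18062 + (4 + 3*(-1)))*(26041675/40400077) = (-18062 + (4 - 3))*(26041675/40400077) = (-18062 + 1)*(26041675/40400077) = -18061*26041675/40400077 = -470338692175/40400077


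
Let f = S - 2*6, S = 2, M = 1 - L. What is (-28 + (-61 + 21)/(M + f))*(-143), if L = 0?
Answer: 30316/9 ≈ 3368.4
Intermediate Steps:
M = 1 (M = 1 - 1*0 = 1 + 0 = 1)
f = -10 (f = 2 - 2*6 = 2 - 12 = -10)
(-28 + (-61 + 21)/(M + f))*(-143) = (-28 + (-61 + 21)/(1 - 10))*(-143) = (-28 - 40/(-9))*(-143) = (-28 - 40*(-⅑))*(-143) = (-28 + 40/9)*(-143) = -212/9*(-143) = 30316/9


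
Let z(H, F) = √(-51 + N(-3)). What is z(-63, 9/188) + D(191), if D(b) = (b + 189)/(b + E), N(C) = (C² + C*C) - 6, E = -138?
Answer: 380/53 + I*√39 ≈ 7.1698 + 6.245*I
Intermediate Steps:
N(C) = -6 + 2*C² (N(C) = (C² + C²) - 6 = 2*C² - 6 = -6 + 2*C²)
z(H, F) = I*√39 (z(H, F) = √(-51 + (-6 + 2*(-3)²)) = √(-51 + (-6 + 2*9)) = √(-51 + (-6 + 18)) = √(-51 + 12) = √(-39) = I*√39)
D(b) = (189 + b)/(-138 + b) (D(b) = (b + 189)/(b - 138) = (189 + b)/(-138 + b))
z(-63, 9/188) + D(191) = I*√39 + (189 + 191)/(-138 + 191) = I*√39 + 380/53 = 380/53 + I*√39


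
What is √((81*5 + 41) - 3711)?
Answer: I*√3265 ≈ 57.14*I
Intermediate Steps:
√((81*5 + 41) - 3711) = √((405 + 41) - 3711) = √(446 - 3711) = √(-3265) = I*√3265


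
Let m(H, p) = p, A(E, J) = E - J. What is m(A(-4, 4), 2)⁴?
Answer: 16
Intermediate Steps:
m(A(-4, 4), 2)⁴ = 2⁴ = 16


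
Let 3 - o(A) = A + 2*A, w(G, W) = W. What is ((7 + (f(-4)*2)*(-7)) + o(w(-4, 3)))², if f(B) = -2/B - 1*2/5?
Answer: 4/25 ≈ 0.16000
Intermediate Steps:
f(B) = -⅖ - 2/B (f(B) = -2/B - 2*⅕ = -2/B - ⅖ = -⅖ - 2/B)
o(A) = 3 - 3*A (o(A) = 3 - (A + 2*A) = 3 - 3*A)
((7 + (f(-4)*2)*(-7)) + o(w(-4, 3)))² = ((7 + ((-⅖ - 2/(-4))*2)*(-7)) + (3 - 3*3))² = ((7 + ((-⅖ - 2*(-¼))*2)*(-7)) + (3 - 9))² = ((7 + ((-⅖ + ½)*2)*(-7)) - 6)² = ((7 + ((⅒)*2)*(-7)) - 6)² = ((7 + (⅕)*(-7)) - 6)² = ((7 - 7/5) - 6)² = (28/5 - 6)² = (-⅖)² = 4/25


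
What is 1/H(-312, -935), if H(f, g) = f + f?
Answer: -1/624 ≈ -0.0016026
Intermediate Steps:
H(f, g) = 2*f
1/H(-312, -935) = 1/(2*(-312)) = 1/(-624) = -1/624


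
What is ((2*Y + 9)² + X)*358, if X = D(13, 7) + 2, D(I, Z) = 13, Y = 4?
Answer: 108832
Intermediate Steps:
X = 15 (X = 13 + 2 = 15)
((2*Y + 9)² + X)*358 = ((2*4 + 9)² + 15)*358 = ((8 + 9)² + 15)*358 = (17² + 15)*358 = (289 + 15)*358 = 304*358 = 108832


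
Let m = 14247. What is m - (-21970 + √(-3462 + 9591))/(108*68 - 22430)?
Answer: 107454136/7543 + 3*√681/15086 ≈ 14246.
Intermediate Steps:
m - (-21970 + √(-3462 + 9591))/(108*68 - 22430) = 14247 - (-21970 + √(-3462 + 9591))/(108*68 - 22430) = 14247 - (-21970 + √6129)/(7344 - 22430) = 14247 - (-21970 + 3*√681)/(-15086) = 14247 - (-21970 + 3*√681)*(-1)/15086 = 14247 - (10985/7543 - 3*√681/15086) = 14247 + (-10985/7543 + 3*√681/15086) = 107454136/7543 + 3*√681/15086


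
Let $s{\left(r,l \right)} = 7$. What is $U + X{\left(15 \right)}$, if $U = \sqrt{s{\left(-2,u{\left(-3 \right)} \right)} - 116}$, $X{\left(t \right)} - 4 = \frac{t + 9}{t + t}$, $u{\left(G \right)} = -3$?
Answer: $\frac{24}{5} + i \sqrt{109} \approx 4.8 + 10.44 i$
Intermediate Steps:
$X{\left(t \right)} = 4 + \frac{9 + t}{2 t}$ ($X{\left(t \right)} = 4 + \frac{t + 9}{t + t} = 4 + \frac{9 + t}{2 t}$)
$U = i \sqrt{109}$ ($U = \sqrt{7 - 116} = \sqrt{-109} = i \sqrt{109} \approx 10.44 i$)
$U + X{\left(15 \right)} = i \sqrt{109} + \frac{9 \left(1 + 15\right)}{2 \cdot 15} = i \sqrt{109} + \frac{9}{2} \cdot \frac{1}{15} \cdot 16 = i \sqrt{109} + \frac{24}{5} = \frac{24}{5} + i \sqrt{109}$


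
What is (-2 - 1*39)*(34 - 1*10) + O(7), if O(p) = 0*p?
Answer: -984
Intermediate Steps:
O(p) = 0
(-2 - 1*39)*(34 - 1*10) + O(7) = (-2 - 1*39)*(34 - 1*10) + 0 = (-2 - 39)*(34 - 10) + 0 = -41*24 + 0 = -984 + 0 = -984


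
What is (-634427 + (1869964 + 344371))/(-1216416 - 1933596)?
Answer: -131659/262501 ≈ -0.50156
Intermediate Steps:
(-634427 + (1869964 + 344371))/(-1216416 - 1933596) = (-634427 + 2214335)/(-3150012) = 1579908*(-1/3150012) = -131659/262501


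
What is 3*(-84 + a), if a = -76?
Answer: -480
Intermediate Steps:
3*(-84 + a) = 3*(-84 - 76) = 3*(-160) = -480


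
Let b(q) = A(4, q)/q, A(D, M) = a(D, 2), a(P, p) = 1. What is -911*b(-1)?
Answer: 911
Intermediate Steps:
A(D, M) = 1
b(q) = 1/q
-911*b(-1) = -911/(-1) = -911*(-1) = 911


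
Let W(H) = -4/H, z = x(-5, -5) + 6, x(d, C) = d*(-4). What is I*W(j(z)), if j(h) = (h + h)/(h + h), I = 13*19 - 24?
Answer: -892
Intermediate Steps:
x(d, C) = -4*d
I = 223 (I = 247 - 24 = 223)
z = 26 (z = -4*(-5) + 6 = 20 + 6 = 26)
j(h) = 1 (j(h) = (2*h)/((2*h)) = (2*h)*(1/(2*h)) = 1)
I*W(j(z)) = 223*(-4/1) = 223*(-4*1) = 223*(-4) = -892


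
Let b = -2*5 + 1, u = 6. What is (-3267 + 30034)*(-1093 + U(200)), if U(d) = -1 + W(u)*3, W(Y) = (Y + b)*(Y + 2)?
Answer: -31210322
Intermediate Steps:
b = -9 (b = -10 + 1 = -9)
W(Y) = (-9 + Y)*(2 + Y) (W(Y) = (Y - 9)*(Y + 2) = (-9 + Y)*(2 + Y))
U(d) = -73 (U(d) = -1 + (-18 + 6**2 - 7*6)*3 = -1 + (-18 + 36 - 42)*3 = -1 - 24*3 = -1 - 72 = -73)
(-3267 + 30034)*(-1093 + U(200)) = (-3267 + 30034)*(-1093 - 73) = 26767*(-1166) = -31210322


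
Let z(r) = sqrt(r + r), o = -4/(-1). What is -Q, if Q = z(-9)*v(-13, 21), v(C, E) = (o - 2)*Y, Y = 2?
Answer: -12*I*sqrt(2) ≈ -16.971*I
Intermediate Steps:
o = 4 (o = -4*(-1) = 4)
z(r) = sqrt(2)*sqrt(r) (z(r) = sqrt(2*r) = sqrt(2)*sqrt(r))
v(C, E) = 4 (v(C, E) = (4 - 2)*2 = 2*2 = 4)
Q = 12*I*sqrt(2) (Q = (sqrt(2)*sqrt(-9))*4 = (sqrt(2)*(3*I))*4 = (3*I*sqrt(2))*4 = 12*I*sqrt(2) ≈ 16.971*I)
-Q = -12*I*sqrt(2)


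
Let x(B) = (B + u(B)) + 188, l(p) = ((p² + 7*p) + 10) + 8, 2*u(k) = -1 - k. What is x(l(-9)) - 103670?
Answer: -206929/2 ≈ -1.0346e+5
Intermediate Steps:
u(k) = -½ - k/2 (u(k) = (-1 - k)/2 = -½ - k/2)
l(p) = 18 + p² + 7*p (l(p) = (10 + p² + 7*p) + 8 = 18 + p² + 7*p)
x(B) = 375/2 + B/2 (x(B) = (B + (-½ - B/2)) + 188 = (-½ + B/2) + 188 = 375/2 + B/2)
x(l(-9)) - 103670 = (375/2 + (18 + (-9)² + 7*(-9))/2) - 103670 = (375/2 + (18 + 81 - 63)/2) - 103670 = (375/2 + (½)*36) - 103670 = (375/2 + 18) - 103670 = 411/2 - 103670 = -206929/2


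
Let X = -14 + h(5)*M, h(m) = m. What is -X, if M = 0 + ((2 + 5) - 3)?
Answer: -6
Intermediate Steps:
M = 4 (M = 0 + (7 - 3) = 0 + 4 = 4)
X = 6 (X = -14 + 5*4 = -14 + 20 = 6)
-X = -1*6 = -6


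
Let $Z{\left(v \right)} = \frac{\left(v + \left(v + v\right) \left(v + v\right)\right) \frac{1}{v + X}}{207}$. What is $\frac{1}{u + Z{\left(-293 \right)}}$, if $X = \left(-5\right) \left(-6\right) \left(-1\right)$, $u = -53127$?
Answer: $- \frac{66861}{3552467450} \approx -1.8821 \cdot 10^{-5}$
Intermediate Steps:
$X = -30$ ($X = 30 \left(-1\right) = -30$)
$Z{\left(v \right)} = \frac{v + 4 v^{2}}{207 \left(-30 + v\right)}$ ($Z{\left(v \right)} = \frac{\left(v + \left(v + v\right) \left(v + v\right)\right) \frac{1}{v - 30}}{207} = \frac{v + 2 v 2 v}{-30 + v} \frac{1}{207} = \frac{v + 4 v^{2}}{-30 + v} \frac{1}{207} = \frac{v + 4 v^{2}}{207 \left(-30 + v\right)}$)
$\frac{1}{u + Z{\left(-293 \right)}} = \frac{1}{-53127 + \frac{1}{207} \left(-293\right) \frac{1}{-30 - 293} \left(1 + 4 \left(-293\right)\right)} = \frac{1}{-53127 + \frac{1}{207} \left(-293\right) \frac{1}{-323} \left(1 - 1172\right)} = \frac{1}{-53127 + \frac{1}{207} \left(-293\right) \left(- \frac{1}{323}\right) \left(-1171\right)} = \frac{1}{-53127 - \frac{343103}{66861}} = \frac{1}{- \frac{3552467450}{66861}} = - \frac{66861}{3552467450}$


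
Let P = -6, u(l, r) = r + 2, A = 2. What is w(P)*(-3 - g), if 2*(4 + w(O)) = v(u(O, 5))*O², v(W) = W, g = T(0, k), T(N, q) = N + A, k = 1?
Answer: -610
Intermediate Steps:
u(l, r) = 2 + r
T(N, q) = 2 + N (T(N, q) = N + 2 = 2 + N)
g = 2 (g = 2 + 0 = 2)
w(O) = -4 + 7*O²/2 (w(O) = -4 + ((2 + 5)*O²)/2 = -4 + (7*O²)/2 = -4 + 7*O²/2)
w(P)*(-3 - g) = (-4 + (7/2)*(-6)²)*(-3 - 1*2) = (-4 + (7/2)*36)*(-3 - 2) = (-4 + 126)*(-5) = 122*(-5) = -610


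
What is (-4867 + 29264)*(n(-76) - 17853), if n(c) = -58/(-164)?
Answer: -35715183049/82 ≈ -4.3555e+8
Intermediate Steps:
n(c) = 29/82 (n(c) = -58*(-1/164) = 29/82)
(-4867 + 29264)*(n(-76) - 17853) = (-4867 + 29264)*(29/82 - 17853) = 24397*(-1463917/82) = -35715183049/82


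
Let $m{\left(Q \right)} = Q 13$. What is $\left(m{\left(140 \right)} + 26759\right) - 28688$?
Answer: $-109$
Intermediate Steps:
$m{\left(Q \right)} = 13 Q$
$\left(m{\left(140 \right)} + 26759\right) - 28688 = \left(13 \cdot 140 + 26759\right) - 28688 = \left(1820 + 26759\right) - 28688 = 28579 - 28688 = -109$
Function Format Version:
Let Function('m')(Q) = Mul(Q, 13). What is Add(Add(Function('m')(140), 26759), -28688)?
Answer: -109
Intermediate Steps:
Function('m')(Q) = Mul(13, Q)
Add(Add(Function('m')(140), 26759), -28688) = Add(Add(Mul(13, 140), 26759), -28688) = Add(Add(1820, 26759), -28688) = Add(28579, -28688) = -109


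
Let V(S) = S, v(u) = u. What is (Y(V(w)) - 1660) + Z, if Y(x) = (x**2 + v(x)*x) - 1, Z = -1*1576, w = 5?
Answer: -3187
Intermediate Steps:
Z = -1576
Y(x) = -1 + 2*x**2 (Y(x) = (x**2 + x*x) - 1 = (x**2 + x**2) - 1 = 2*x**2 - 1 = -1 + 2*x**2)
(Y(V(w)) - 1660) + Z = ((-1 + 2*5**2) - 1660) - 1576 = ((-1 + 2*25) - 1660) - 1576 = ((-1 + 50) - 1660) - 1576 = (49 - 1660) - 1576 = -1611 - 1576 = -3187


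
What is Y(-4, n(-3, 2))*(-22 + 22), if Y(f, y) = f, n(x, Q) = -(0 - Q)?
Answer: 0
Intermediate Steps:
n(x, Q) = Q (n(x, Q) = -(-1)*Q = Q)
Y(-4, n(-3, 2))*(-22 + 22) = -4*(-22 + 22) = -4*0 = 0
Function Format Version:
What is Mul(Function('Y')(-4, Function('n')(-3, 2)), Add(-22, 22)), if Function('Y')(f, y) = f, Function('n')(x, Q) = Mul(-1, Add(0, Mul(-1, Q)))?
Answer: 0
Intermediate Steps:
Function('n')(x, Q) = Q (Function('n')(x, Q) = Mul(-1, Mul(-1, Q)) = Q)
Mul(Function('Y')(-4, Function('n')(-3, 2)), Add(-22, 22)) = Mul(-4, Add(-22, 22)) = Mul(-4, 0) = 0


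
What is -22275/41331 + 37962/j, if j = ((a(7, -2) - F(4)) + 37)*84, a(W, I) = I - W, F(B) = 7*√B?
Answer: 85711779/2700292 ≈ 31.742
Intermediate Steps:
j = 1176 (j = (((-2 - 1*7) - 7*√4) + 37)*84 = (((-2 - 7) - 7*2) + 37)*84 = ((-9 - 1*14) + 37)*84 = ((-9 - 14) + 37)*84 = (-23 + 37)*84 = 14*84 = 1176)
-22275/41331 + 37962/j = -22275/41331 + 37962/1176 = -22275*1/41331 + 37962*(1/1176) = -7425/13777 + 6327/196 = 85711779/2700292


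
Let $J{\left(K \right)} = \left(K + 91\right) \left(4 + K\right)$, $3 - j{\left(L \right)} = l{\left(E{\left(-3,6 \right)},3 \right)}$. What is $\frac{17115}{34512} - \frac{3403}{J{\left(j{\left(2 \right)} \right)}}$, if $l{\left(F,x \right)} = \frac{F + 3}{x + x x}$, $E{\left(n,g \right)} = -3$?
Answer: $- \frac{17697111}{3784816} \approx -4.6758$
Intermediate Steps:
$l{\left(F,x \right)} = \frac{3 + F}{x + x^{2}}$
$j{\left(L \right)} = 3$ ($j{\left(L \right)} = 3 - \frac{3 - 3}{3 \left(1 + 3\right)} = 3 - \frac{1}{3} \cdot \frac{1}{4} \cdot 0 = 3 - 0 = 3 + 0 = 3$)
$J{\left(K \right)} = \left(4 + K\right) \left(91 + K\right)$ ($J{\left(K \right)} = \left(91 + K\right) \left(4 + K\right) = \left(4 + K\right) \left(91 + K\right)$)
$\frac{17115}{34512} - \frac{3403}{J{\left(j{\left(2 \right)} \right)}} = \frac{17115}{34512} - \frac{3403}{364 + 3^{2} + 95 \cdot 3} = 17115 \cdot \frac{1}{34512} - \frac{3403}{364 + 9 + 285} = \frac{5705}{11504} - \frac{3403}{658} = - \frac{17697111}{3784816}$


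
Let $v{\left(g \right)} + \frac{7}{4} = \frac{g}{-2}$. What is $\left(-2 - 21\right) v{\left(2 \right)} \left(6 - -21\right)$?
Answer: $\frac{6831}{4} \approx 1707.8$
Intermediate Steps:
$v{\left(g \right)} = - \frac{7}{4} - \frac{g}{2}$ ($v{\left(g \right)} = - \frac{7}{4} + \frac{g}{-2} = - \frac{7}{4} + g \left(- \frac{1}{2}\right) = - \frac{7}{4} - \frac{g}{2}$)
$\left(-2 - 21\right) v{\left(2 \right)} \left(6 - -21\right) = \left(-2 - 21\right) \left(- \frac{7}{4} - 1\right) \left(6 - -21\right) = \left(-2 - 21\right) \left(- \frac{7}{4} - 1\right) \left(6 + 21\right) = \left(-23\right) \left(- \frac{11}{4}\right) 27 = \frac{253}{4} \cdot 27 = \frac{6831}{4}$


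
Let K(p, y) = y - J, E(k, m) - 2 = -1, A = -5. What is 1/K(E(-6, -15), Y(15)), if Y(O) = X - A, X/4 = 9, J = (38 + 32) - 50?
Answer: 1/21 ≈ 0.047619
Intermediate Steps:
E(k, m) = 1 (E(k, m) = 2 - 1 = 1)
J = 20 (J = 70 - 50 = 20)
X = 36 (X = 4*9 = 36)
Y(O) = 41 (Y(O) = 36 - 1*(-5) = 36 + 5 = 41)
K(p, y) = -20 + y (K(p, y) = y - 1*20 = y - 20 = -20 + y)
1/K(E(-6, -15), Y(15)) = 1/(-20 + 41) = 1/21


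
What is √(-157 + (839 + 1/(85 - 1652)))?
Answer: √1674641931/1567 ≈ 26.115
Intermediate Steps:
√(-157 + (839 + 1/(85 - 1652))) = √(-157 + (839 + 1/(-1567))) = √(-157 + (839 - 1/1567)) = √(-157 + 1314712/1567) = √(1068693/1567) = √1674641931/1567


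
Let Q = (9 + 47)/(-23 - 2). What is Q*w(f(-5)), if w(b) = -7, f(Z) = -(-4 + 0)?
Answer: 392/25 ≈ 15.680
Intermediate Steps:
f(Z) = 4 (f(Z) = -1*(-4) = 4)
Q = -56/25 (Q = 56/(-25) = 56*(-1/25) = -56/25 ≈ -2.2400)
Q*w(f(-5)) = -56/25*(-7) = 392/25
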